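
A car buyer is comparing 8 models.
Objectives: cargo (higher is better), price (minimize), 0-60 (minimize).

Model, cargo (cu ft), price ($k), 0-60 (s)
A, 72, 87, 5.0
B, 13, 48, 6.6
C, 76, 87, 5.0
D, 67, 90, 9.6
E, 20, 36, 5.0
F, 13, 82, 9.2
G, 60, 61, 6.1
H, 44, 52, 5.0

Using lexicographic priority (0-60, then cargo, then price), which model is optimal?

C

First minimize 0-60: best is 5.0, kept {A, C, E, H}.
Then maximize cargo: best is 76, kept {C}.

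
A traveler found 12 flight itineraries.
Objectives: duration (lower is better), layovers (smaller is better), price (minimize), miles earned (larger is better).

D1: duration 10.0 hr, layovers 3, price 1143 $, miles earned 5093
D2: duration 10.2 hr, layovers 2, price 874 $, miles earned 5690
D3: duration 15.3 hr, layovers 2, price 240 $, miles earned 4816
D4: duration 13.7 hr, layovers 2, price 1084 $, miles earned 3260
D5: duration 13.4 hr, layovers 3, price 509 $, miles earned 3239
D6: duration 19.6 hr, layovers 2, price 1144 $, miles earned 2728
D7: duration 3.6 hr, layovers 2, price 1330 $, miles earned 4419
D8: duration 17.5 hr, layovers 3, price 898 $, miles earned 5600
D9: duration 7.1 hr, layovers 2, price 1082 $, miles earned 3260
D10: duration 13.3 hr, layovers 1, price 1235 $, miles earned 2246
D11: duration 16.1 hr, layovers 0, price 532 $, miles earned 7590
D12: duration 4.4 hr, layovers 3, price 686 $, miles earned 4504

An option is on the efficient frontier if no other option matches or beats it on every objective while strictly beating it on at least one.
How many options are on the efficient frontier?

D1: not dominated.
D2: not dominated.
D3: not dominated (best price).
D4: dominated by D2 (duration 10.2≤13.7, layovers 2≤2, price 874≤1084, miles earned 5690≥3260).
D5: not dominated.
D6: dominated by D2 (duration 10.2≤19.6, layovers 2≤2, price 874≤1144, miles earned 5690≥2728).
D7: not dominated (best duration).
D8: dominated by D2 (duration 10.2≤17.5, layovers 2≤3, price 874≤898, miles earned 5690≥5600).
D9: not dominated.
D10: not dominated.
D11: not dominated (best layovers).
D12: not dominated.
Pareto-optimal: D1, D2, D3, D5, D7, D9, D10, D11, D12 → 9.

9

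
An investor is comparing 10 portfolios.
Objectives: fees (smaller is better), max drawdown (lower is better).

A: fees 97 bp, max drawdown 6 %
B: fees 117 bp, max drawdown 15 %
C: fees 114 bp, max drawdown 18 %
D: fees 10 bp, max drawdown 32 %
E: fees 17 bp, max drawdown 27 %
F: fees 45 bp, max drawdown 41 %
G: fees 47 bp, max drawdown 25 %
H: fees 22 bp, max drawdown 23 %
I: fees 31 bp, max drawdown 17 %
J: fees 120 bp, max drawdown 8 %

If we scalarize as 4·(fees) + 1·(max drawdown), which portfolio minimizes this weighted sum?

A: 4·97 + 1·6 = 394
B: 4·117 + 1·15 = 483
C: 4·114 + 1·18 = 474
D: 4·10 + 1·32 = 72
E: 4·17 + 1·27 = 95
F: 4·45 + 1·41 = 221
G: 4·47 + 1·25 = 213
H: 4·22 + 1·23 = 111
I: 4·31 + 1·17 = 141
J: 4·120 + 1·8 = 488
Lowest: D at 72.

D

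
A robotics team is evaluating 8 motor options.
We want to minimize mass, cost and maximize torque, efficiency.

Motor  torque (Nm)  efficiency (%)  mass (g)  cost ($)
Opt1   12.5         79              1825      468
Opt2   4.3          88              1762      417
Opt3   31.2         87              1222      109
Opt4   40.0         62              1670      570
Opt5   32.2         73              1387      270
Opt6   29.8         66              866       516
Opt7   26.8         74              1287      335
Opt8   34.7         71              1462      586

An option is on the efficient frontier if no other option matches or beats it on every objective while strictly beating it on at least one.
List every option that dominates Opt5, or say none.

Opt1: worse on torque (12.5 vs 32.2).
Opt2: worse on torque (4.3 vs 32.2).
Opt3: worse on torque (31.2 vs 32.2).
Opt4: worse on efficiency (62 vs 73).
Opt6: worse on torque (29.8 vs 32.2).
Opt7: worse on torque (26.8 vs 32.2).
Opt8: worse on efficiency (71 vs 73).
No option dominates Opt5.

none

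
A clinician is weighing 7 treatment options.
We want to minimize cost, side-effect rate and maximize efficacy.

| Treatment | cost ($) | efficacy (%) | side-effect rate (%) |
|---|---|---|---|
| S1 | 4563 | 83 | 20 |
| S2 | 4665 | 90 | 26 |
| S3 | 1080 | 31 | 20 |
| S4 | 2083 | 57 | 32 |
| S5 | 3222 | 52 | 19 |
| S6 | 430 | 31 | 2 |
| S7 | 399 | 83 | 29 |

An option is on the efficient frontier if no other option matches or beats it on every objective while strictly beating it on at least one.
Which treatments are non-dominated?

S1: not dominated.
S2: not dominated (best efficacy).
S3: dominated by S6 (cost 430≤1080, efficacy 31≥31, side-effect rate 2≤20).
S4: dominated by S7 (cost 399≤2083, efficacy 83≥57, side-effect rate 29≤32).
S5: not dominated.
S6: not dominated (best side-effect rate).
S7: not dominated (best cost).

S1, S2, S5, S6, S7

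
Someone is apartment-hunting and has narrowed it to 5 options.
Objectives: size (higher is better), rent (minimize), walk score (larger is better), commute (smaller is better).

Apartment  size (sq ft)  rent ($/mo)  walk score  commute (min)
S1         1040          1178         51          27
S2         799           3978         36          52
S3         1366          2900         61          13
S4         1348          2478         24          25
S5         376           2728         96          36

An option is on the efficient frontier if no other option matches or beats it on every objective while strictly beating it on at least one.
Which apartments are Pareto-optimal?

S1: not dominated (best rent).
S2: dominated by S1 (size 1040≥799, rent 1178≤3978, walk score 51≥36, commute 27≤52).
S3: not dominated (best size).
S4: not dominated.
S5: not dominated (best walk score).

S1, S3, S4, S5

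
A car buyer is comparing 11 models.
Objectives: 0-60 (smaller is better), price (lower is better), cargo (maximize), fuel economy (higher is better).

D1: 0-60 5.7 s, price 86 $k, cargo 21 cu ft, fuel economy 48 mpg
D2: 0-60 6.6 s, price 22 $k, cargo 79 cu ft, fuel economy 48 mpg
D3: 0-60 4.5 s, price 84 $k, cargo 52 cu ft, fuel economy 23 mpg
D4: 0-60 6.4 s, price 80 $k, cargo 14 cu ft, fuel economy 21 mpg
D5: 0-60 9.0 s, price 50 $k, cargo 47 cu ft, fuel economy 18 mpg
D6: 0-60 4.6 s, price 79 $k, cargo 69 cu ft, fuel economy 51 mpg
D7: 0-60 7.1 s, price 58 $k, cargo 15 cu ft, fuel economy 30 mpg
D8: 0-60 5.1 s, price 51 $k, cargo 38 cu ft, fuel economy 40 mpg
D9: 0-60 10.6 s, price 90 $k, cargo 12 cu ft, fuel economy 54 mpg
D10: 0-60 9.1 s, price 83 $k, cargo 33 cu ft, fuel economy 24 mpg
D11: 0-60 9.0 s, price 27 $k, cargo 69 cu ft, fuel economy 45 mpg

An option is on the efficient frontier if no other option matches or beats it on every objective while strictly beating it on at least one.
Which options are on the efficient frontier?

D1: dominated by D6 (0-60 4.6≤5.7, price 79≤86, cargo 69≥21, fuel economy 51≥48).
D2: not dominated (best price).
D3: not dominated (best 0-60).
D4: dominated by D6 (0-60 4.6≤6.4, price 79≤80, cargo 69≥14, fuel economy 51≥21).
D5: dominated by D2 (0-60 6.6≤9.0, price 22≤50, cargo 79≥47, fuel economy 48≥18).
D6: not dominated.
D7: dominated by D2 (0-60 6.6≤7.1, price 22≤58, cargo 79≥15, fuel economy 48≥30).
D8: not dominated.
D9: not dominated (best fuel economy).
D10: dominated by D2 (0-60 6.6≤9.1, price 22≤83, cargo 79≥33, fuel economy 48≥24).
D11: dominated by D2 (0-60 6.6≤9.0, price 22≤27, cargo 79≥69, fuel economy 48≥45).

D2, D3, D6, D8, D9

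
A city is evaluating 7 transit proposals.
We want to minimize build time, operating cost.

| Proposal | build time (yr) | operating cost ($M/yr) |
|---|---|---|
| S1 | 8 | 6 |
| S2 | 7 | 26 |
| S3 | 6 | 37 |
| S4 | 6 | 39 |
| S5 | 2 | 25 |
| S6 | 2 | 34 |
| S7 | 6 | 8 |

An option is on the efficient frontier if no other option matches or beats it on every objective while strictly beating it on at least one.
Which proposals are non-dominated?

S1, S5, S7

S1: not dominated (best operating cost).
S2: dominated by S5 (build time 2≤7, operating cost 25≤26).
S3: dominated by S5 (build time 2≤6, operating cost 25≤37).
S4: dominated by S3 (build time 6≤6, operating cost 37≤39).
S5: not dominated.
S6: dominated by S5 (build time 2≤2, operating cost 25≤34).
S7: not dominated.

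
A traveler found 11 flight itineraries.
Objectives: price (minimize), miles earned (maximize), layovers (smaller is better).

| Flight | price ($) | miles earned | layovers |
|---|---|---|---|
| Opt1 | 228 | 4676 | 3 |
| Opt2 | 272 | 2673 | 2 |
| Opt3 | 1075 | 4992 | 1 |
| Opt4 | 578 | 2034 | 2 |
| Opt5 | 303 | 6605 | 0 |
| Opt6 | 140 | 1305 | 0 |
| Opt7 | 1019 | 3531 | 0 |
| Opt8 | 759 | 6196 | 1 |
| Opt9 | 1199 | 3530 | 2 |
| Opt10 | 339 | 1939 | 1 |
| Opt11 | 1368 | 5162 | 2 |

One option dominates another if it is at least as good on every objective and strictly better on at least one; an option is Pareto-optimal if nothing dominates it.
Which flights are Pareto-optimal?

Opt1, Opt2, Opt5, Opt6

Opt1: not dominated.
Opt2: not dominated.
Opt3: dominated by Opt5 (price 303≤1075, miles earned 6605≥4992, layovers 0≤1).
Opt4: dominated by Opt2 (price 272≤578, miles earned 2673≥2034, layovers 2≤2).
Opt5: not dominated (best miles earned).
Opt6: not dominated (best price).
Opt7: dominated by Opt5 (price 303≤1019, miles earned 6605≥3531, layovers 0≤0).
Opt8: dominated by Opt5 (price 303≤759, miles earned 6605≥6196, layovers 0≤1).
Opt9: dominated by Opt3 (price 1075≤1199, miles earned 4992≥3530, layovers 1≤2).
Opt10: dominated by Opt5 (price 303≤339, miles earned 6605≥1939, layovers 0≤1).
Opt11: dominated by Opt5 (price 303≤1368, miles earned 6605≥5162, layovers 0≤2).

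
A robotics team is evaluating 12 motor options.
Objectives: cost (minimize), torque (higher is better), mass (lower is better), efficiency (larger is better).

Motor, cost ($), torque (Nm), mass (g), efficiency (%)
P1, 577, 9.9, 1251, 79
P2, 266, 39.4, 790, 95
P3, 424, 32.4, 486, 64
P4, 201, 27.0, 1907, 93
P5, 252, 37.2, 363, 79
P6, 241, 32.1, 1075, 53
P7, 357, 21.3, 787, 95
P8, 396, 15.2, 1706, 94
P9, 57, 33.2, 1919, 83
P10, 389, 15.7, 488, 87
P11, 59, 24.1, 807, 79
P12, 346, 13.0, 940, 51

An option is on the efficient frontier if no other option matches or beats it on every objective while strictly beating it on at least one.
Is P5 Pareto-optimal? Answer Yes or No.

P1: worse on cost (577 vs 252).
P2: worse on cost (266 vs 252).
P3: worse on cost (424 vs 252).
P4: worse on torque (27.0 vs 37.2).
P6: worse on torque (32.1 vs 37.2).
P7: worse on cost (357 vs 252).
P8: worse on cost (396 vs 252).
P9: worse on torque (33.2 vs 37.2).
P10: worse on cost (389 vs 252).
P11: worse on torque (24.1 vs 37.2).
P12: worse on cost (346 vs 252).
No option is at least as good as P5 on every objective and strictly better on one.

Yes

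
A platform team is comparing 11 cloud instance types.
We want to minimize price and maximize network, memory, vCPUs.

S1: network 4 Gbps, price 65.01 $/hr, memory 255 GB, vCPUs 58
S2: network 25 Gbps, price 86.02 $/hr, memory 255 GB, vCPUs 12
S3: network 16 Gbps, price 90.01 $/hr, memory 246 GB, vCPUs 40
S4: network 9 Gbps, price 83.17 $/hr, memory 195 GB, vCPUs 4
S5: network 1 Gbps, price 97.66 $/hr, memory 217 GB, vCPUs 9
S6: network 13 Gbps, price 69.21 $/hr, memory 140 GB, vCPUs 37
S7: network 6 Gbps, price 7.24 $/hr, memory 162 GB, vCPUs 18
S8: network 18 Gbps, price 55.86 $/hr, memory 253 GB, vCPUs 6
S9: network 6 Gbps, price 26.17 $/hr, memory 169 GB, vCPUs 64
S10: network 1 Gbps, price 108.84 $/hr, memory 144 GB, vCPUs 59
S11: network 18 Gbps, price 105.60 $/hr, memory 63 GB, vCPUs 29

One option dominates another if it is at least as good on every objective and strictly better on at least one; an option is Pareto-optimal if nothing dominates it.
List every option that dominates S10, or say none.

S9: network 6≥1, price 26.17≤108.84, memory 169≥144, vCPUs 64≥59 — dominates S10.
Others (S1, S2, S3, S4, S5, S6, S7, S8, S11) are each worse than S10 on at least one objective.

S9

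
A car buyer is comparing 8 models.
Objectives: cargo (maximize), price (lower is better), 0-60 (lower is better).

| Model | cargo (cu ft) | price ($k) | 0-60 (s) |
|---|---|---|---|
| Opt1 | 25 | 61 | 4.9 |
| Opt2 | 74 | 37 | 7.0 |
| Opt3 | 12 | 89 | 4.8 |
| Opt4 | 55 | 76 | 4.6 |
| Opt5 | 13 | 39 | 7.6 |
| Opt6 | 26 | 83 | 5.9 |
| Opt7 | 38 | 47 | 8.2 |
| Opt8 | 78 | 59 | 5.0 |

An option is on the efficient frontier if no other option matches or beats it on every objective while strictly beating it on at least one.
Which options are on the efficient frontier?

Opt1, Opt2, Opt4, Opt8

Opt1: not dominated.
Opt2: not dominated (best price).
Opt3: dominated by Opt4 (cargo 55≥12, price 76≤89, 0-60 4.6≤4.8).
Opt4: not dominated (best 0-60).
Opt5: dominated by Opt2 (cargo 74≥13, price 37≤39, 0-60 7.0≤7.6).
Opt6: dominated by Opt4 (cargo 55≥26, price 76≤83, 0-60 4.6≤5.9).
Opt7: dominated by Opt2 (cargo 74≥38, price 37≤47, 0-60 7.0≤8.2).
Opt8: not dominated (best cargo).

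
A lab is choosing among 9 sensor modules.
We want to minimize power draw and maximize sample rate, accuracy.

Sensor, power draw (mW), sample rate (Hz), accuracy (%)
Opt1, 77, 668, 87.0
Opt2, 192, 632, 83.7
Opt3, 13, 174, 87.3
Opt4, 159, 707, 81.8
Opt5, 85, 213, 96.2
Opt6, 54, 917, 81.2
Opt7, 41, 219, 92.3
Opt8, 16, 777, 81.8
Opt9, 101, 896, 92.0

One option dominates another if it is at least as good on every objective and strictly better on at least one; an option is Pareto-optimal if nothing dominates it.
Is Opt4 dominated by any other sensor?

Opt8 vs Opt4: power draw 16≤159, sample rate 777≥707, accuracy 81.8≥81.8 — Opt8 is at least as good on every objective and strictly better on at least one, so Opt8 dominates Opt4.

Yes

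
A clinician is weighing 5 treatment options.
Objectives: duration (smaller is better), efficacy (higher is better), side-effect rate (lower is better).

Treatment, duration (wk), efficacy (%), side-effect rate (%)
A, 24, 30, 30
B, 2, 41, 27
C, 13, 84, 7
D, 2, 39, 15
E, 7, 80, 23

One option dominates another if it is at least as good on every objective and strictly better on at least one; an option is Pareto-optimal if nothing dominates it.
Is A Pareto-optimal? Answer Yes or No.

B vs A: duration 2≤24, efficacy 41≥30, side-effect rate 27≤30 — B is at least as good on every objective and strictly better on at least one, so B dominates A.

No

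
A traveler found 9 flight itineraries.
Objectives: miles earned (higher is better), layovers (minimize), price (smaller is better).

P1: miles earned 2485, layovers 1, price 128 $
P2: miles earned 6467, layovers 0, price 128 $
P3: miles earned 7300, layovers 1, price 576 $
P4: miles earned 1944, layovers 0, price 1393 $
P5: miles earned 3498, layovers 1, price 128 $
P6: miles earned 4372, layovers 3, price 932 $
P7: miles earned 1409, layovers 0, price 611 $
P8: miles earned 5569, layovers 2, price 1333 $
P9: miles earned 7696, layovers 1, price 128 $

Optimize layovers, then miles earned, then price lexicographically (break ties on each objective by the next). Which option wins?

First minimize layovers: best is 0, kept {P2, P4, P7}.
Then maximize miles earned: best is 6467, kept {P2}.

P2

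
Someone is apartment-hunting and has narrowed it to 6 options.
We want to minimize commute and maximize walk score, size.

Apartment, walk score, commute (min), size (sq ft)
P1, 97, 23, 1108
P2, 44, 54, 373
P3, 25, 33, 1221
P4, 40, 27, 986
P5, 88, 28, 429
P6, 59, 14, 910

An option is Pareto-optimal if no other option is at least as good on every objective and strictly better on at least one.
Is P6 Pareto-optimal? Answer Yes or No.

Yes

P1: worse on commute (23 vs 14).
P2: worse on walk score (44 vs 59).
P3: worse on walk score (25 vs 59).
P4: worse on walk score (40 vs 59).
P5: worse on commute (28 vs 14).
No option is at least as good as P6 on every objective and strictly better on one.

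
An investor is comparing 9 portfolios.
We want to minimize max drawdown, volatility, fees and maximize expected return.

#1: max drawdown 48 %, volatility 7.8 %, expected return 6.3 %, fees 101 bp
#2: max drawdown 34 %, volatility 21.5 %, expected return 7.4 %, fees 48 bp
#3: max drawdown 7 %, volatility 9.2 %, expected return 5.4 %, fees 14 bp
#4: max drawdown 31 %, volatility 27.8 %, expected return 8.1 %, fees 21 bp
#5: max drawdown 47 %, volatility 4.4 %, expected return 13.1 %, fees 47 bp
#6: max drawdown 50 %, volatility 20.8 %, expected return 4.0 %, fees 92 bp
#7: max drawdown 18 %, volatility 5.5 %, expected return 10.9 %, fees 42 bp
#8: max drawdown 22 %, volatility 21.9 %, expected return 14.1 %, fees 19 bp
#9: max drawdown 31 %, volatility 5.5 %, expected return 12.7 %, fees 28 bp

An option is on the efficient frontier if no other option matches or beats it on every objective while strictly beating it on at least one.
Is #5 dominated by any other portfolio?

No

#1: worse on max drawdown (48 vs 47).
#2: worse on volatility (21.5 vs 4.4).
#3: worse on volatility (9.2 vs 4.4).
#4: worse on volatility (27.8 vs 4.4).
#6: worse on max drawdown (50 vs 47).
#7: worse on volatility (5.5 vs 4.4).
#8: worse on volatility (21.9 vs 4.4).
#9: worse on volatility (5.5 vs 4.4).
No option is at least as good as #5 on every objective and strictly better on one.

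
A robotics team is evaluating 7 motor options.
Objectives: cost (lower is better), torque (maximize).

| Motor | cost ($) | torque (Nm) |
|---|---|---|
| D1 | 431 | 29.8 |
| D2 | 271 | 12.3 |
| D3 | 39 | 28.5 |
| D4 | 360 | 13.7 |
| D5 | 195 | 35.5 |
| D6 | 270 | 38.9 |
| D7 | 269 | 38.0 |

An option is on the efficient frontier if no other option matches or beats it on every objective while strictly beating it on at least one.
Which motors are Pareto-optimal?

D1: dominated by D5 (cost 195≤431, torque 35.5≥29.8).
D2: dominated by D3 (cost 39≤271, torque 28.5≥12.3).
D3: not dominated (best cost).
D4: dominated by D3 (cost 39≤360, torque 28.5≥13.7).
D5: not dominated.
D6: not dominated (best torque).
D7: not dominated.

D3, D5, D6, D7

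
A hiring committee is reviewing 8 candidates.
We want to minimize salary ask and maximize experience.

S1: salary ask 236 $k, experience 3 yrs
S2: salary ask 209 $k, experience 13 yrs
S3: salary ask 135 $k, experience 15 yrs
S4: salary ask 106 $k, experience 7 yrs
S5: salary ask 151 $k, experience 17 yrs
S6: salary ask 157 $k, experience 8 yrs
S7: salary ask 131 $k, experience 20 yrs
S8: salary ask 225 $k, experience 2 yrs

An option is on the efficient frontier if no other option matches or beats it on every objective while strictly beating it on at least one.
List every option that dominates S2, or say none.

S3: salary ask 135≤209, experience 15≥13 — dominates S2.
S5: salary ask 151≤209, experience 17≥13 — dominates S2.
S7: salary ask 131≤209, experience 20≥13 — dominates S2.
Others (S1, S4, S6, S8) are each worse than S2 on at least one objective.

S3, S5, S7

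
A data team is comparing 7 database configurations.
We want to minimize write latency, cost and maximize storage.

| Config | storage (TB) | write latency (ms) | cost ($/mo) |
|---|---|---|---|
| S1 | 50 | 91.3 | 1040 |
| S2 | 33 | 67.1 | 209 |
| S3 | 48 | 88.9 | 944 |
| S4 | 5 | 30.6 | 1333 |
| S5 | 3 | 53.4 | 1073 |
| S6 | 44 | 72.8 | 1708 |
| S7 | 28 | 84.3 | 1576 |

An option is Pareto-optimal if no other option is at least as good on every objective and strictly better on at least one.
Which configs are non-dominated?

S1, S2, S3, S4, S5, S6

S1: not dominated (best storage).
S2: not dominated (best cost).
S3: not dominated.
S4: not dominated (best write latency).
S5: not dominated.
S6: not dominated.
S7: dominated by S2 (storage 33≥28, write latency 67.1≤84.3, cost 209≤1576).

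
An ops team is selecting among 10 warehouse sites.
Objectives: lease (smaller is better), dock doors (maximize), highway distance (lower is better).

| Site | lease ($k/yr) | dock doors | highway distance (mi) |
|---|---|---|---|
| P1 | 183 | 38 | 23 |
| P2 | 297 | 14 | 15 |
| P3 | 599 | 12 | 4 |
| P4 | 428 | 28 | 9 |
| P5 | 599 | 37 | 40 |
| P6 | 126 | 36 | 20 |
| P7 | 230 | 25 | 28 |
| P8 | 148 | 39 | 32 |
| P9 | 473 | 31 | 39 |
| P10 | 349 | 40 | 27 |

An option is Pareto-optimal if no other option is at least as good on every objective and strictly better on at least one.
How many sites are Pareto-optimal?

P1: not dominated.
P2: not dominated.
P3: not dominated (best highway distance).
P4: not dominated.
P5: dominated by P1 (lease 183≤599, dock doors 38≥37, highway distance 23≤40).
P6: not dominated (best lease).
P7: dominated by P1 (lease 183≤230, dock doors 38≥25, highway distance 23≤28).
P8: not dominated.
P9: dominated by P1 (lease 183≤473, dock doors 38≥31, highway distance 23≤39).
P10: not dominated (best dock doors).
Pareto-optimal: P1, P2, P3, P4, P6, P8, P10 → 7.

7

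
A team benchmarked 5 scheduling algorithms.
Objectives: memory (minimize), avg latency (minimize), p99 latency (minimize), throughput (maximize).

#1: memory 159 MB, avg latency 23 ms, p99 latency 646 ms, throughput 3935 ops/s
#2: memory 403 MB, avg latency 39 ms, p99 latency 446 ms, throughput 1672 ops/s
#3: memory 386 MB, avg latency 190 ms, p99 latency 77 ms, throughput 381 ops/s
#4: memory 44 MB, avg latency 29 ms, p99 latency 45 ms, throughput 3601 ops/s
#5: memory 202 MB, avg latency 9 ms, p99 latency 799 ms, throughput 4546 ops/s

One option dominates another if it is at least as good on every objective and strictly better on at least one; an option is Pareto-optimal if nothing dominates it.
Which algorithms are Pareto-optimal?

#1: not dominated.
#2: dominated by #4 (memory 44≤403, avg latency 29≤39, p99 latency 45≤446, throughput 3601≥1672).
#3: dominated by #4 (memory 44≤386, avg latency 29≤190, p99 latency 45≤77, throughput 3601≥381).
#4: not dominated (best memory).
#5: not dominated (best avg latency).

#1, #4, #5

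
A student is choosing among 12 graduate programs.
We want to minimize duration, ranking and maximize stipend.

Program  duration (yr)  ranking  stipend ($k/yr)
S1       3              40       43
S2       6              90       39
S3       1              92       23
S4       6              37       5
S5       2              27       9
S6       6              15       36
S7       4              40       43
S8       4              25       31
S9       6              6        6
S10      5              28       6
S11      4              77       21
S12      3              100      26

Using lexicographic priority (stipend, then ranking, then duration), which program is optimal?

First maximize stipend: best is 43, kept {S1, S7}.
Then minimize ranking: best is 40, kept {S1, S7}.
Then minimize duration: best is 3, kept {S1}.

S1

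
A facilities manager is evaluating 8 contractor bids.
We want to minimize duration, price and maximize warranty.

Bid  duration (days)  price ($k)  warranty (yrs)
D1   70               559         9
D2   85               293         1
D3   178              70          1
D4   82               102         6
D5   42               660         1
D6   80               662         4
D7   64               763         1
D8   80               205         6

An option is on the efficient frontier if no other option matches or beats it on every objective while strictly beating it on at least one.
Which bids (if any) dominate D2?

D4: duration 82≤85, price 102≤293, warranty 6≥1 — dominates D2.
D8: duration 80≤85, price 205≤293, warranty 6≥1 — dominates D2.
Others (D1, D3, D5, D6, D7) are each worse than D2 on at least one objective.

D4, D8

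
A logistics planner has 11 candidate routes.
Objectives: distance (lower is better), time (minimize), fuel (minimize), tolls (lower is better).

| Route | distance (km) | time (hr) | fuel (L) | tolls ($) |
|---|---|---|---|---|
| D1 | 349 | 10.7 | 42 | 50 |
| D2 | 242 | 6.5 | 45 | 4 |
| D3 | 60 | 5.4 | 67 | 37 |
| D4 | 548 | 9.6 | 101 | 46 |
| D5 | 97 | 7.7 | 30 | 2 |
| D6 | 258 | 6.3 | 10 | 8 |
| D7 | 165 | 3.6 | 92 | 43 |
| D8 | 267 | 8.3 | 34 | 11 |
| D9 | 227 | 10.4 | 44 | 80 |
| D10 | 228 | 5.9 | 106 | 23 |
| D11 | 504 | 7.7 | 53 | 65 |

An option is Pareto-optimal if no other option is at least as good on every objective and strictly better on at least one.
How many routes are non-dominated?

D1: dominated by D5 (distance 97≤349, time 7.7≤10.7, fuel 30≤42, tolls 2≤50).
D2: not dominated.
D3: not dominated (best distance).
D4: dominated by D2 (distance 242≤548, time 6.5≤9.6, fuel 45≤101, tolls 4≤46).
D5: not dominated (best tolls).
D6: not dominated (best fuel).
D7: not dominated (best time).
D8: dominated by D5 (distance 97≤267, time 7.7≤8.3, fuel 30≤34, tolls 2≤11).
D9: dominated by D5 (distance 97≤227, time 7.7≤10.4, fuel 30≤44, tolls 2≤80).
D10: not dominated.
D11: dominated by D2 (distance 242≤504, time 6.5≤7.7, fuel 45≤53, tolls 4≤65).
Pareto-optimal: D2, D3, D5, D6, D7, D10 → 6.

6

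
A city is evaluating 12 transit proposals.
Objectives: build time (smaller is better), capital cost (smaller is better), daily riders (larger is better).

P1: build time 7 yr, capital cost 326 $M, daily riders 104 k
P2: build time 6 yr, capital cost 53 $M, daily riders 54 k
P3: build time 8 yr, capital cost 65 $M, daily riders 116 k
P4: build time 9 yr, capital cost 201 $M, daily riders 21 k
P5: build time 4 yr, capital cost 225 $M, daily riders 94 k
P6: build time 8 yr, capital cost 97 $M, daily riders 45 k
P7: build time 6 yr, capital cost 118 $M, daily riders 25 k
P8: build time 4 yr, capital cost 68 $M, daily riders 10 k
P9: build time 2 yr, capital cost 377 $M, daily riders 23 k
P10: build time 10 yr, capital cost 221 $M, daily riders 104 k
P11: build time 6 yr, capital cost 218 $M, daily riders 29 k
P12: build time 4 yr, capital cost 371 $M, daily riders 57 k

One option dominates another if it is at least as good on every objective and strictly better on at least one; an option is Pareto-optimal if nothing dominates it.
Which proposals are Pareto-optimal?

P1: not dominated.
P2: not dominated (best capital cost).
P3: not dominated (best daily riders).
P4: dominated by P2 (build time 6≤9, capital cost 53≤201, daily riders 54≥21).
P5: not dominated.
P6: dominated by P2 (build time 6≤8, capital cost 53≤97, daily riders 54≥45).
P7: dominated by P2 (build time 6≤6, capital cost 53≤118, daily riders 54≥25).
P8: not dominated.
P9: not dominated (best build time).
P10: dominated by P3 (build time 8≤10, capital cost 65≤221, daily riders 116≥104).
P11: dominated by P2 (build time 6≤6, capital cost 53≤218, daily riders 54≥29).
P12: dominated by P5 (build time 4≤4, capital cost 225≤371, daily riders 94≥57).

P1, P2, P3, P5, P8, P9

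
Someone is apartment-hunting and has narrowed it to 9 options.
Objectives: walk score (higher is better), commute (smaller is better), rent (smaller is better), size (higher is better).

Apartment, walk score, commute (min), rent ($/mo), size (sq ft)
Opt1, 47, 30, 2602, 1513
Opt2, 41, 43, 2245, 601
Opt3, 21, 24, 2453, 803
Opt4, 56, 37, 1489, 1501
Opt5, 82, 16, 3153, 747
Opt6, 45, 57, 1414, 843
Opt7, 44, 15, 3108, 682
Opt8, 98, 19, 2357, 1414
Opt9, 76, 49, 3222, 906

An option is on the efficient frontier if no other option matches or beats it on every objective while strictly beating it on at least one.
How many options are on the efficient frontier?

6

Opt1: not dominated (best size).
Opt2: dominated by Opt4 (walk score 56≥41, commute 37≤43, rent 1489≤2245, size 1501≥601).
Opt3: dominated by Opt8 (walk score 98≥21, commute 19≤24, rent 2357≤2453, size 1414≥803).
Opt4: not dominated.
Opt5: not dominated.
Opt6: not dominated (best rent).
Opt7: not dominated (best commute).
Opt8: not dominated (best walk score).
Opt9: dominated by Opt8 (walk score 98≥76, commute 19≤49, rent 2357≤3222, size 1414≥906).
Pareto-optimal: Opt1, Opt4, Opt5, Opt6, Opt7, Opt8 → 6.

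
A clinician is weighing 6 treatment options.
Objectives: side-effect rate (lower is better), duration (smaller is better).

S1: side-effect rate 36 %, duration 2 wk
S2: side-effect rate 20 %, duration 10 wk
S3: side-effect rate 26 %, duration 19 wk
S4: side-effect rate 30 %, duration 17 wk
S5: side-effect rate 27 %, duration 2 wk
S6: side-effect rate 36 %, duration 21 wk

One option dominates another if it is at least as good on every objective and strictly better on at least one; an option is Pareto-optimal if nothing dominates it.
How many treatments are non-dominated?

2

S1: dominated by S5 (side-effect rate 27≤36, duration 2≤2).
S2: not dominated (best side-effect rate).
S3: dominated by S2 (side-effect rate 20≤26, duration 10≤19).
S4: dominated by S2 (side-effect rate 20≤30, duration 10≤17).
S5: not dominated.
S6: dominated by S1 (side-effect rate 36≤36, duration 2≤21).
Pareto-optimal: S2, S5 → 2.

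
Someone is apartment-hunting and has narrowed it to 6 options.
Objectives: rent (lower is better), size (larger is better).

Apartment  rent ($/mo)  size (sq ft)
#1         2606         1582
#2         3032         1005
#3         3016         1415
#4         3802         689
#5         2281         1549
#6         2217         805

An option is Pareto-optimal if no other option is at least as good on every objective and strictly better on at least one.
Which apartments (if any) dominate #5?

#1: worse on rent (2606 vs 2281).
#2: worse on rent (3032 vs 2281).
#3: worse on rent (3016 vs 2281).
#4: worse on rent (3802 vs 2281).
#6: worse on size (805 vs 1549).
No option dominates #5.

none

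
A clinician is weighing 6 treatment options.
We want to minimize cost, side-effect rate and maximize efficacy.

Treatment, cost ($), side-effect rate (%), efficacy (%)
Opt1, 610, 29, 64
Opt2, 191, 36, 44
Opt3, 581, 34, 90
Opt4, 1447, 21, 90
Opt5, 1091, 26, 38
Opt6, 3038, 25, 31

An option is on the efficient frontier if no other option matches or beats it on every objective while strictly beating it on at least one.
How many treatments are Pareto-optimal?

Opt1: not dominated.
Opt2: not dominated (best cost).
Opt3: not dominated.
Opt4: not dominated (best side-effect rate).
Opt5: not dominated.
Opt6: dominated by Opt4 (cost 1447≤3038, side-effect rate 21≤25, efficacy 90≥31).
Pareto-optimal: Opt1, Opt2, Opt3, Opt4, Opt5 → 5.

5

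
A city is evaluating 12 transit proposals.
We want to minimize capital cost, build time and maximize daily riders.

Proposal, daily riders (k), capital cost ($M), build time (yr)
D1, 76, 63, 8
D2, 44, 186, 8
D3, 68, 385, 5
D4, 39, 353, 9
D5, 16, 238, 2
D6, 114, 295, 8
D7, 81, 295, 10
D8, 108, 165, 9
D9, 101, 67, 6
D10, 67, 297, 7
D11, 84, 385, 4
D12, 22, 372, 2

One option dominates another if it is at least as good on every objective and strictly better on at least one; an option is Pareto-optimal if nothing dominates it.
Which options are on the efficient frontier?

D1: not dominated (best capital cost).
D2: dominated by D1 (daily riders 76≥44, capital cost 63≤186, build time 8≤8).
D3: dominated by D11 (daily riders 84≥68, capital cost 385≤385, build time 4≤5).
D4: dominated by D1 (daily riders 76≥39, capital cost 63≤353, build time 8≤9).
D5: not dominated.
D6: not dominated (best daily riders).
D7: dominated by D6 (daily riders 114≥81, capital cost 295≤295, build time 8≤10).
D8: not dominated.
D9: not dominated.
D10: dominated by D9 (daily riders 101≥67, capital cost 67≤297, build time 6≤7).
D11: not dominated.
D12: not dominated.

D1, D5, D6, D8, D9, D11, D12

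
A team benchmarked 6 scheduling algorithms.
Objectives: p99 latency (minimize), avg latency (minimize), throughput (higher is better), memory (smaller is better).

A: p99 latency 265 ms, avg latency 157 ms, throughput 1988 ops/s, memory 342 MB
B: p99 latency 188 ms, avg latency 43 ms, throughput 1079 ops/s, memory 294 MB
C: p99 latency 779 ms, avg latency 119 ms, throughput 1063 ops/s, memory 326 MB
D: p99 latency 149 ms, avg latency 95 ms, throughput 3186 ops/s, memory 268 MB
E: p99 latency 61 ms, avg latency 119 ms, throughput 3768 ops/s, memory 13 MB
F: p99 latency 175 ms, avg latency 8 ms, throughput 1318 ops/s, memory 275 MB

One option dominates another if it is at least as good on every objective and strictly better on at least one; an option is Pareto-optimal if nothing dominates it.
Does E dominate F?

E vs F: E is worse on avg latency (119 vs 8), so it does not dominate F.

No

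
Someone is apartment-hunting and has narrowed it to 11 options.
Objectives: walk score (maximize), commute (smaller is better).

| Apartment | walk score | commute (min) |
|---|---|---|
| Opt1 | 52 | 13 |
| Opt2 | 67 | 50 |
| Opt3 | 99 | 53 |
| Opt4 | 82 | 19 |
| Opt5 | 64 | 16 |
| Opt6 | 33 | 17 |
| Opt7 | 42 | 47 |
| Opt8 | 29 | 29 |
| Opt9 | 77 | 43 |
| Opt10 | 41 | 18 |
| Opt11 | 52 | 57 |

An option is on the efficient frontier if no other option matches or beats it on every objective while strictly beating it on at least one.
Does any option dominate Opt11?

Opt1 vs Opt11: walk score 52≥52, commute 13≤57 — Opt1 is at least as good on every objective and strictly better on at least one, so Opt1 dominates Opt11.

Yes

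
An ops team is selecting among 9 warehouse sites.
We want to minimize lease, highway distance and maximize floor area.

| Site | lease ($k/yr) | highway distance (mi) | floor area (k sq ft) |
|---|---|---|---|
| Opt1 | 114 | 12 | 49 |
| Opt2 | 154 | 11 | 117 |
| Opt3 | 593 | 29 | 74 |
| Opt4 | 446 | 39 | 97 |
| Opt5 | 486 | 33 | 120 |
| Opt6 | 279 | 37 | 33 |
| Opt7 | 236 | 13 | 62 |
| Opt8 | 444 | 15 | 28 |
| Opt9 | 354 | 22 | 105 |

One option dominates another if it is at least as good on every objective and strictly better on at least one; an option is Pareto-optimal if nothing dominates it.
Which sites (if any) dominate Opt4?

Opt2: lease 154≤446, highway distance 11≤39, floor area 117≥97 — dominates Opt4.
Opt9: lease 354≤446, highway distance 22≤39, floor area 105≥97 — dominates Opt4.
Others (Opt1, Opt3, Opt5, Opt6, Opt7, Opt8) are each worse than Opt4 on at least one objective.

Opt2, Opt9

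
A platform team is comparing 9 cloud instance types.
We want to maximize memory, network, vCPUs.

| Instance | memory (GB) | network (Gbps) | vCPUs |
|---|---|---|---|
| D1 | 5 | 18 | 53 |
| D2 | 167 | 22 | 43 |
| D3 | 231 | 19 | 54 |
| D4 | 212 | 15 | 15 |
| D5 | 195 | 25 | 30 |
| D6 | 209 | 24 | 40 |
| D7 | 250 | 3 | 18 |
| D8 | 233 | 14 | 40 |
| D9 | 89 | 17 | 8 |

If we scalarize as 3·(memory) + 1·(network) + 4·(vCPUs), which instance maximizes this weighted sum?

D1: 3·5 + 1·18 + 4·53 = 245
D2: 3·167 + 1·22 + 4·43 = 695
D3: 3·231 + 1·19 + 4·54 = 928
D4: 3·212 + 1·15 + 4·15 = 711
D5: 3·195 + 1·25 + 4·30 = 730
D6: 3·209 + 1·24 + 4·40 = 811
D7: 3·250 + 1·3 + 4·18 = 825
D8: 3·233 + 1·14 + 4·40 = 873
D9: 3·89 + 1·17 + 4·8 = 316
Highest: D3 at 928.

D3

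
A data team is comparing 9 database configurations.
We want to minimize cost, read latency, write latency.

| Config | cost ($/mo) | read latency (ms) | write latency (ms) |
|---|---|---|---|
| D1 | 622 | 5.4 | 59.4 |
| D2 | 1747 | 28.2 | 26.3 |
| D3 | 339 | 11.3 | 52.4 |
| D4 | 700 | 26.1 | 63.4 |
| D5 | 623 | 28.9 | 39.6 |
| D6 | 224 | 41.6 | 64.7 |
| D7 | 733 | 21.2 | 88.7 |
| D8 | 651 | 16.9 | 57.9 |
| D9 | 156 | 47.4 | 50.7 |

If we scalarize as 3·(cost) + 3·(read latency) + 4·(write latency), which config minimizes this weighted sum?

D1: 3·622 + 3·5.4 + 4·59.4 = 2119.8
D2: 3·1747 + 3·28.2 + 4·26.3 = 5430.8
D3: 3·339 + 3·11.3 + 4·52.4 = 1260.5
D4: 3·700 + 3·26.1 + 4·63.4 = 2431.9
D5: 3·623 + 3·28.9 + 4·39.6 = 2114.1
D6: 3·224 + 3·41.6 + 4·64.7 = 1055.6
D7: 3·733 + 3·21.2 + 4·88.7 = 2617.4
D8: 3·651 + 3·16.9 + 4·57.9 = 2235.3
D9: 3·156 + 3·47.4 + 4·50.7 = 813.0
Lowest: D9 at 813.0.

D9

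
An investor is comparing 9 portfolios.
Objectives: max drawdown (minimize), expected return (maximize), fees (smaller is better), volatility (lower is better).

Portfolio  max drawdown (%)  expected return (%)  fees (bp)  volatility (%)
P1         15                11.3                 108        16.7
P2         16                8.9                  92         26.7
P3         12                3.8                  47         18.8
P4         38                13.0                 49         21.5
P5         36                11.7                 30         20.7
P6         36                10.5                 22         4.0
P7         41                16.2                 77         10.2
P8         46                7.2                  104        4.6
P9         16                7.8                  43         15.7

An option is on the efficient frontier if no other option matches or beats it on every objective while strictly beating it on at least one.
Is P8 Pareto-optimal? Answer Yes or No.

P6 vs P8: max drawdown 36≤46, expected return 10.5≥7.2, fees 22≤104, volatility 4.0≤4.6 — P6 is at least as good on every objective and strictly better on at least one, so P6 dominates P8.

No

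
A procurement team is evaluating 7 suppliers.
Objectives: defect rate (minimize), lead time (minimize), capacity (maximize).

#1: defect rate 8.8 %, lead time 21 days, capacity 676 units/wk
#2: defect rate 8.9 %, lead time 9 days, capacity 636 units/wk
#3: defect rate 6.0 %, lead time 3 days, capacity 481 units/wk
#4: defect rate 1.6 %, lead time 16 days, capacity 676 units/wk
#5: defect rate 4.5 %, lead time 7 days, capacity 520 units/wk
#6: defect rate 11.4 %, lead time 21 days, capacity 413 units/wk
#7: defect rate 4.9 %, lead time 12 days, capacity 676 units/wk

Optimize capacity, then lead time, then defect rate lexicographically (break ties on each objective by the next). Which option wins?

#7

First maximize capacity: best is 676, kept {#1, #4, #7}.
Then minimize lead time: best is 12, kept {#7}.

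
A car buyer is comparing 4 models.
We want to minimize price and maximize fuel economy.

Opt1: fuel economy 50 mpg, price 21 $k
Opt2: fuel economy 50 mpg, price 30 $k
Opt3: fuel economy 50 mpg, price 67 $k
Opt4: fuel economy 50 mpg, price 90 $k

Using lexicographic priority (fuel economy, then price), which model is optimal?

Opt1

First maximize fuel economy: best is 50, kept {Opt1, Opt2, Opt3, Opt4}.
Then minimize price: best is 21, kept {Opt1}.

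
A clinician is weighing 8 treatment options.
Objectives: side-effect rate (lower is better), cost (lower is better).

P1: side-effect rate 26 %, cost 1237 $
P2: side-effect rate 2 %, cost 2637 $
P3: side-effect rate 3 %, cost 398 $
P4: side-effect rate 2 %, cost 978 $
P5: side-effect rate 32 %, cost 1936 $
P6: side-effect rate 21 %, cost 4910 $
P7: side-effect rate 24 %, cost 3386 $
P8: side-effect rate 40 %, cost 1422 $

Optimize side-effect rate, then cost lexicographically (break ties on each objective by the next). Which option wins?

P4

First minimize side-effect rate: best is 2, kept {P2, P4}.
Then minimize cost: best is 978, kept {P4}.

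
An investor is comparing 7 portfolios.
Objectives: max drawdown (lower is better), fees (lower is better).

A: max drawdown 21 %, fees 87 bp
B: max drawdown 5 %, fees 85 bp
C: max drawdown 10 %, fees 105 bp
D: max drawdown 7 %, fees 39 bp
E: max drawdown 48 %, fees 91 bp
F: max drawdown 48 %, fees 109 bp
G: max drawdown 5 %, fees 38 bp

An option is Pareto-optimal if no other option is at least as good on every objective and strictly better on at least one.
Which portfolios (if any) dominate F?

A: max drawdown 21≤48, fees 87≤109 — dominates F.
B: max drawdown 5≤48, fees 85≤109 — dominates F.
C: max drawdown 10≤48, fees 105≤109 — dominates F.
D: max drawdown 7≤48, fees 39≤109 — dominates F.
E: max drawdown 48≤48, fees 91≤109 — dominates F.
G: max drawdown 5≤48, fees 38≤109 — dominates F.

A, B, C, D, E, G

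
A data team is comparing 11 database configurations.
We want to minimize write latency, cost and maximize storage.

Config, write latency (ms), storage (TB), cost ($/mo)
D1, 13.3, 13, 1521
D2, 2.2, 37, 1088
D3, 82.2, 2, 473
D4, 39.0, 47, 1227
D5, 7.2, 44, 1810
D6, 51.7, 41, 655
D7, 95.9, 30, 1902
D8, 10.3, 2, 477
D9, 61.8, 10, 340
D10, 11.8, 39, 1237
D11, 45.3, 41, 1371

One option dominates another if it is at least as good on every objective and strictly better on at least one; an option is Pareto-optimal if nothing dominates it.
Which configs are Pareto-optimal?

D1: dominated by D2 (write latency 2.2≤13.3, storage 37≥13, cost 1088≤1521).
D2: not dominated (best write latency).
D3: dominated by D9 (write latency 61.8≤82.2, storage 10≥2, cost 340≤473).
D4: not dominated (best storage).
D5: not dominated.
D6: not dominated.
D7: dominated by D2 (write latency 2.2≤95.9, storage 37≥30, cost 1088≤1902).
D8: not dominated.
D9: not dominated (best cost).
D10: not dominated.
D11: dominated by D4 (write latency 39.0≤45.3, storage 47≥41, cost 1227≤1371).

D2, D4, D5, D6, D8, D9, D10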